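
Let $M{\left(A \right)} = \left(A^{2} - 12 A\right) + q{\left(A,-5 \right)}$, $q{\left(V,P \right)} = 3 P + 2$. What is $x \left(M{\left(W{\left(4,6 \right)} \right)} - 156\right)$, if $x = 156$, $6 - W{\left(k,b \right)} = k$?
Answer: $-29484$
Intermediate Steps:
$q{\left(V,P \right)} = 2 + 3 P$
$W{\left(k,b \right)} = 6 - k$
$M{\left(A \right)} = -13 + A^{2} - 12 A$ ($M{\left(A \right)} = \left(A^{2} - 12 A\right) + \left(2 + 3 \left(-5\right)\right) = \left(A^{2} - 12 A\right) + \left(2 - 15\right) = \left(A^{2} - 12 A\right) - 13 = -13 + A^{2} - 12 A$)
$x \left(M{\left(W{\left(4,6 \right)} \right)} - 156\right) = 156 \left(\left(-13 + \left(6 - 4\right)^{2} - 12 \left(6 - 4\right)\right) - 156\right) = 156 \left(\left(-13 + 2^{2} - 24\right) - 156\right) = 156 \left(\left(-13 + 4 - 24\right) - 156\right) = 156 \left(-33 - 156\right) = 156 \left(-189\right) = -29484$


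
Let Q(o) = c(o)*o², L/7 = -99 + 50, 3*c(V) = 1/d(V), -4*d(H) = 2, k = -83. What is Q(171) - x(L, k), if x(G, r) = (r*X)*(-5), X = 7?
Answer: -22399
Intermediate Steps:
d(H) = -½ (d(H) = -¼*2 = -½)
c(V) = -⅔ (c(V) = 1/(3*(-½)) = (⅓)*(-2) = -⅔)
L = -343 (L = 7*(-99 + 50) = 7*(-49) = -343)
x(G, r) = -35*r (x(G, r) = (r*7)*(-5) = (7*r)*(-5) = -35*r)
Q(o) = -2*o²/3
Q(171) - x(L, k) = -⅔*171² - (-35)*(-83) = -⅔*29241 - 1*2905 = -19494 - 2905 = -22399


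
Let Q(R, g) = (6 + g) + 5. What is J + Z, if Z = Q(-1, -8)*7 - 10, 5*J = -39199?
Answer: -39144/5 ≈ -7828.8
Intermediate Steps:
Q(R, g) = 11 + g
J = -39199/5 (J = (⅕)*(-39199) = -39199/5 ≈ -7839.8)
Z = 11 (Z = (11 - 8)*7 - 10 = 3*7 - 10 = 21 - 10 = 11)
J + Z = -39199/5 + 11 = -39144/5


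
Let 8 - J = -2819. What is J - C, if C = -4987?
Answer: 7814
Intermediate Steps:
J = 2827 (J = 8 - 1*(-2819) = 8 + 2819 = 2827)
J - C = 2827 - 1*(-4987) = 2827 + 4987 = 7814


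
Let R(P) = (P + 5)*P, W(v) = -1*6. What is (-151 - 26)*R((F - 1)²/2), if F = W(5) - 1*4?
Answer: -2805627/4 ≈ -7.0141e+5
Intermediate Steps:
W(v) = -6
F = -10 (F = -6 - 1*4 = -6 - 4 = -10)
R(P) = P*(5 + P) (R(P) = (5 + P)*P = P*(5 + P))
(-151 - 26)*R((F - 1)²/2) = (-151 - 26)*(((-10 - 1)²/2)*(5 + (-10 - 1)²/2)) = -177*(-11)²*(½)*(5 + (-11)²*(½)) = -177*121*(½)*(5 + 121*(½)) = -21417*(5 + 121/2)/2 = -21417*131/(2*2) = -177*15851/4 = -2805627/4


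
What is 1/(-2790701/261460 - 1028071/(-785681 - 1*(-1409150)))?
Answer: -19270860/237464831 ≈ -0.081152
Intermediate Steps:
1/(-2790701/261460 - 1028071/(-785681 - 1*(-1409150))) = 1/(-2790701*1/261460 - 1028071/(-785681 + 1409150)) = 1/(-3629/340 - 1028071/623469) = 1/(-3629/340 - 1028071*1/623469) = 1/(-3629/340 - 93461/56679) = 1/(-237464831/19270860) = -19270860/237464831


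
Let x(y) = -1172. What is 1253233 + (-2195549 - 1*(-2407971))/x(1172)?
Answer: 734288327/586 ≈ 1.2531e+6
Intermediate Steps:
1253233 + (-2195549 - 1*(-2407971))/x(1172) = 1253233 + (-2195549 - 1*(-2407971))/(-1172) = 1253233 + (-2195549 + 2407971)*(-1/1172) = 1253233 + 212422*(-1/1172) = 1253233 - 106211/586 = 734288327/586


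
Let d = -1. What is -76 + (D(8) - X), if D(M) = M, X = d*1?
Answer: -67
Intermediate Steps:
X = -1 (X = -1*1 = -1)
-76 + (D(8) - X) = -76 + (8 - 1*(-1)) = -76 + (8 + 1) = -76 + 9 = -67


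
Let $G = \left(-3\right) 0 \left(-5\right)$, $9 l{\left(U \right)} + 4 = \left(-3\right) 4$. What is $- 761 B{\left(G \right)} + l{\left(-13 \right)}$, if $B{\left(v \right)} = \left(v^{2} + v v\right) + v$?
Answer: $- \frac{16}{9} \approx -1.7778$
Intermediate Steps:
$l{\left(U \right)} = - \frac{16}{9}$ ($l{\left(U \right)} = - \frac{4}{9} + \frac{\left(-3\right) 4}{9} = - \frac{4}{9} + \frac{1}{9} \left(-12\right) = - \frac{4}{9} - \frac{4}{3} = - \frac{16}{9}$)
$G = 0$ ($G = 0 \left(-5\right) = 0$)
$B{\left(v \right)} = v + 2 v^{2}$ ($B{\left(v \right)} = \left(v^{2} + v^{2}\right) + v = 2 v^{2} + v = v + 2 v^{2}$)
$- 761 B{\left(G \right)} + l{\left(-13 \right)} = - 761 \cdot 0 \left(1 + 2 \cdot 0\right) - \frac{16}{9} = - 761 \cdot 0 \left(1 + 0\right) - \frac{16}{9} = - 761 \cdot 0 \cdot 1 - \frac{16}{9} = \left(-761\right) 0 - \frac{16}{9} = 0 - \frac{16}{9} = - \frac{16}{9}$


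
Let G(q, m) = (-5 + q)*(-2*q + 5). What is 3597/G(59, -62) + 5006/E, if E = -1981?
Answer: -12557423/4029354 ≈ -3.1165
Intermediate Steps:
G(q, m) = (-5 + q)*(5 - 2*q)
3597/G(59, -62) + 5006/E = 3597/(-25 - 2*59² + 15*59) + 5006/(-1981) = 3597/(-25 - 2*3481 + 885) + 5006*(-1/1981) = 3597/(-25 - 6962 + 885) - 5006/1981 = 3597/(-6102) - 5006/1981 = 3597*(-1/6102) - 5006/1981 = -1199/2034 - 5006/1981 = -12557423/4029354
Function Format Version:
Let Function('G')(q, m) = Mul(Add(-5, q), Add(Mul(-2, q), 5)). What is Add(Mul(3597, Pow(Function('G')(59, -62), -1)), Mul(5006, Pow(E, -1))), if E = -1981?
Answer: Rational(-12557423, 4029354) ≈ -3.1165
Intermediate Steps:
Function('G')(q, m) = Mul(Add(-5, q), Add(5, Mul(-2, q)))
Add(Mul(3597, Pow(Function('G')(59, -62), -1)), Mul(5006, Pow(E, -1))) = Add(Mul(3597, Pow(Add(-25, Mul(-2, Pow(59, 2)), Mul(15, 59)), -1)), Mul(5006, Pow(-1981, -1))) = Add(Mul(3597, Pow(Add(-25, Mul(-2, 3481), 885), -1)), Mul(5006, Rational(-1, 1981))) = Add(Mul(3597, Pow(Add(-25, -6962, 885), -1)), Rational(-5006, 1981)) = Add(Mul(3597, Pow(-6102, -1)), Rational(-5006, 1981)) = Add(Mul(3597, Rational(-1, 6102)), Rational(-5006, 1981)) = Add(Rational(-1199, 2034), Rational(-5006, 1981)) = Rational(-12557423, 4029354)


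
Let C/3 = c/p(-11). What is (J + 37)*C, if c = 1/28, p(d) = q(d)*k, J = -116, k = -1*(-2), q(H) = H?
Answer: 237/616 ≈ 0.38474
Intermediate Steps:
k = 2
p(d) = 2*d (p(d) = d*2 = 2*d)
c = 1/28 ≈ 0.035714
C = -3/616 (C = 3*(1/(28*((2*(-11))))) = 3*((1/28)/(-22)) = 3*((1/28)*(-1/22)) = 3*(-1/616) = -3/616 ≈ -0.0048701)
(J + 37)*C = (-116 + 37)*(-3/616) = -79*(-3/616) = 237/616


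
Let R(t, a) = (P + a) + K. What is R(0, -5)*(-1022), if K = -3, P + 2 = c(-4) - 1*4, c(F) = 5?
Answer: 9198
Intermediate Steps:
P = -1 (P = -2 + (5 - 1*4) = -2 + (5 - 4) = -2 + 1 = -1)
R(t, a) = -4 + a (R(t, a) = (-1 + a) - 3 = -4 + a)
R(0, -5)*(-1022) = (-4 - 5)*(-1022) = -9*(-1022) = 9198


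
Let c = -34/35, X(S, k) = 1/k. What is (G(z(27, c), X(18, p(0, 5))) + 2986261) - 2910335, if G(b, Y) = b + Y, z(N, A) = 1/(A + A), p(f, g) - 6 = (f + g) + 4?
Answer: 77444063/1020 ≈ 75926.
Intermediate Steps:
p(f, g) = 10 + f + g (p(f, g) = 6 + ((f + g) + 4) = 6 + (4 + f + g) = 10 + f + g)
c = -34/35 (c = -34*1/35 = -34/35 ≈ -0.97143)
z(N, A) = 1/(2*A)
G(b, Y) = Y + b
(G(z(27, c), X(18, p(0, 5))) + 2986261) - 2910335 = ((1/(10 + 0 + 5) + 1/(2*(-34/35))) + 2986261) - 2910335 = ((1/15 + (½)*(-35/34)) + 2986261) - 2910335 = ((1/15 - 35/68) + 2986261) - 2910335 = (-457/1020 + 2986261) - 2910335 = 3045985763/1020 - 2910335 = 77444063/1020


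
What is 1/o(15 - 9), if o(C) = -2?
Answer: -½ ≈ -0.50000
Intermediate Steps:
1/o(15 - 9) = 1/(-2) = -½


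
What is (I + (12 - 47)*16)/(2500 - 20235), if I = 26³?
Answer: -17016/17735 ≈ -0.95946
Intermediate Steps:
I = 17576
(I + (12 - 47)*16)/(2500 - 20235) = (17576 + (12 - 47)*16)/(2500 - 20235) = (17576 - 35*16)/(-17735) = (17576 - 560)*(-1/17735) = 17016*(-1/17735) = -17016/17735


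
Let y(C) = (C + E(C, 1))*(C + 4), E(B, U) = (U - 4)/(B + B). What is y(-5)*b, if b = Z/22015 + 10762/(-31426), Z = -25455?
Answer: -2436654511/345921695 ≈ -7.0439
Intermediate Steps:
E(B, U) = (-4 + U)/(2*B) (E(B, U) = (-4 + U)/((2*B)) = (-4 + U)*(1/(2*B)) = (-4 + U)/(2*B))
b = -103687426/69184339 (b = -25455/22015 + 10762/(-31426) = -25455*1/22015 + 10762*(-1/31426) = -5091/4403 - 5381/15713 = -103687426/69184339 ≈ -1.4987)
y(C) = (4 + C)*(C - 3/(2*C)) (y(C) = (C + (-4 + 1)/(2*C))*(C + 4) = (C + (½)*(-3)/C)*(4 + C) = (C - 3/(2*C))*(4 + C) = (4 + C)*(C - 3/(2*C)))
y(-5)*b = (-3/2 + (-5)² - 6/(-5) + 4*(-5))*(-103687426/69184339) = (-3/2 + 25 - 6*(-⅕) - 20)*(-103687426/69184339) = (-3/2 + 25 + 6/5 - 20)*(-103687426/69184339) = (47/10)*(-103687426/69184339) = -2436654511/345921695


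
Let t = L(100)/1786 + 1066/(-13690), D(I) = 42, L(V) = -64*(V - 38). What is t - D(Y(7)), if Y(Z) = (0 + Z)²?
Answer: -270785019/6112585 ≈ -44.300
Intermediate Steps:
L(V) = 2432 - 64*V (L(V) = -64*(-38 + V) = 2432 - 64*V)
Y(Z) = Z²
t = -14056449/6112585 (t = (2432 - 64*100)/1786 + 1066/(-13690) = (2432 - 6400)*(1/1786) + 1066*(-1/13690) = -3968*1/1786 - 533/6845 = -1984/893 - 533/6845 = -14056449/6112585 ≈ -2.2996)
t - D(Y(7)) = -14056449/6112585 - 1*42 = -14056449/6112585 - 42 = -270785019/6112585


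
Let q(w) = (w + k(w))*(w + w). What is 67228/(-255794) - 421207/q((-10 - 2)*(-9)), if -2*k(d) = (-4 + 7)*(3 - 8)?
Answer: -710515763/41438628 ≈ -17.146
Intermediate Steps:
k(d) = 15/2 (k(d) = -(-4 + 7)*(3 - 8)/2 = -3*(-5)/2 = -1/2*(-15) = 15/2)
q(w) = 2*w*(15/2 + w) (q(w) = (w + 15/2)*(w + w) = (15/2 + w)*(2*w) = 2*w*(15/2 + w))
67228/(-255794) - 421207/q((-10 - 2)*(-9)) = 67228/(-255794) - 421207*(-1/(9*(-10 - 2)*(15 + 2*((-10 - 2)*(-9))))) = 67228*(-1/255794) - 421207*1/(108*(15 + 2*(-12*(-9)))) = -4802/18271 - 421207*1/(108*(15 + 2*108)) = -4802/18271 - 421207*1/(108*(15 + 216)) = -4802/18271 - 421207/(108*231) = -4802/18271 - 421207/24948 = -710515763/41438628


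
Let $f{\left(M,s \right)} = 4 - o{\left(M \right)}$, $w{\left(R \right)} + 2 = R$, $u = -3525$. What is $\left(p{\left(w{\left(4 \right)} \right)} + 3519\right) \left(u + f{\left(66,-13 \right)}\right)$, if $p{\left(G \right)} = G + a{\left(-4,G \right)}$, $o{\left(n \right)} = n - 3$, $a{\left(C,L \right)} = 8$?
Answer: $-12647936$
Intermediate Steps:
$w{\left(R \right)} = -2 + R$
$o{\left(n \right)} = -3 + n$ ($o{\left(n \right)} = n - 3 = -3 + n$)
$f{\left(M,s \right)} = 7 - M$ ($f{\left(M,s \right)} = 4 - \left(-3 + M\right) = 7 - M$)
$p{\left(G \right)} = 8 + G$ ($p{\left(G \right)} = G + 8 = 8 + G$)
$\left(p{\left(w{\left(4 \right)} \right)} + 3519\right) \left(u + f{\left(66,-13 \right)}\right) = \left(\left(8 + \left(-2 + 4\right)\right) + 3519\right) \left(-3525 + \left(7 - 66\right)\right) = \left(\left(8 + 2\right) + 3519\right) \left(-3525 + \left(7 - 66\right)\right) = \left(10 + 3519\right) \left(-3525 - 59\right) = 3529 \left(-3584\right) = -12647936$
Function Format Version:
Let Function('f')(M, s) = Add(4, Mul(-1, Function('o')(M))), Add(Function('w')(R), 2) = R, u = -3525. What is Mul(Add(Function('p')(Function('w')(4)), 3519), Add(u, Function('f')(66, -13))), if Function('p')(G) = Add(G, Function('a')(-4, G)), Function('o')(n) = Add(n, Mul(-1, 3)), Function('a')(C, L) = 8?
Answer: -12647936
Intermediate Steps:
Function('w')(R) = Add(-2, R)
Function('o')(n) = Add(-3, n) (Function('o')(n) = Add(n, -3) = Add(-3, n))
Function('f')(M, s) = Add(7, Mul(-1, M)) (Function('f')(M, s) = Add(4, Mul(-1, Add(-3, M))) = Add(4, Add(3, Mul(-1, M))) = Add(7, Mul(-1, M)))
Function('p')(G) = Add(8, G) (Function('p')(G) = Add(G, 8) = Add(8, G))
Mul(Add(Function('p')(Function('w')(4)), 3519), Add(u, Function('f')(66, -13))) = Mul(Add(Add(8, Add(-2, 4)), 3519), Add(-3525, Add(7, Mul(-1, 66)))) = Mul(Add(Add(8, 2), 3519), Add(-3525, Add(7, -66))) = Mul(Add(10, 3519), Add(-3525, -59)) = Mul(3529, -3584) = -12647936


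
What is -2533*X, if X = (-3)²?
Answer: -22797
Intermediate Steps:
X = 9
-2533*X = -2533*9 = -22797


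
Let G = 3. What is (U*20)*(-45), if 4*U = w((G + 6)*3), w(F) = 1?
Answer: -225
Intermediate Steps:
U = 1/4 (U = (1/4)*1 = 1/4 ≈ 0.25000)
(U*20)*(-45) = ((1/4)*20)*(-45) = 5*(-45) = -225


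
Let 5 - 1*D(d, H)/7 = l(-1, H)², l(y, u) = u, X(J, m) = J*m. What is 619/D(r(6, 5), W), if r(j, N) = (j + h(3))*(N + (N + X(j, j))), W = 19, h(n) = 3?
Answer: -619/2492 ≈ -0.24839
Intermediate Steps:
r(j, N) = (3 + j)*(j² + 2*N) (r(j, N) = (j + 3)*(N + (N + j*j)) = (3 + j)*(N + (N + j²)) = (3 + j)*(j² + 2*N))
D(d, H) = 35 - 7*H²
619/D(r(6, 5), W) = 619/(35 - 7*19²) = 619/(35 - 7*361) = 619/(35 - 2527) = 619/(-2492) = 619*(-1/2492) = -619/2492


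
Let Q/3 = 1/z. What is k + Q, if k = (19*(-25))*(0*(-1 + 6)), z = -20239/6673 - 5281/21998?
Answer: -146792654/160152545 ≈ -0.91658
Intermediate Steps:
z = -480457635/146792654 (z = -20239*1/6673 - 5281*1/21998 = -20239/6673 - 5281/21998 = -480457635/146792654 ≈ -3.2730)
Q = -146792654/160152545 (Q = 3/(-480457635/146792654) = 3*(-146792654/480457635) = -146792654/160152545 ≈ -0.91658)
k = 0 (k = -0*5 = -475*0 = 0)
k + Q = 0 - 146792654/160152545 = -146792654/160152545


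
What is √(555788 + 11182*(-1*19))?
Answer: √343330 ≈ 585.94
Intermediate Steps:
√(555788 + 11182*(-1*19)) = √(555788 + 11182*(-19)) = √(555788 - 212458) = √343330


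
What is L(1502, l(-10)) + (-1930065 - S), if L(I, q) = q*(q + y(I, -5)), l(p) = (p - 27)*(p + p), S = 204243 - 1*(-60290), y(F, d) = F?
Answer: -535518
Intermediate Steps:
S = 264533 (S = 204243 + 60290 = 264533)
l(p) = 2*p*(-27 + p) (l(p) = (-27 + p)*(2*p) = 2*p*(-27 + p))
L(I, q) = q*(I + q) (L(I, q) = q*(q + I) = q*(I + q))
L(1502, l(-10)) + (-1930065 - S) = (2*(-10)*(-27 - 10))*(1502 + 2*(-10)*(-27 - 10)) + (-1930065 - 1*264533) = (2*(-10)*(-37))*(1502 + 2*(-10)*(-37)) + (-1930065 - 264533) = 740*(1502 + 740) - 2194598 = 740*2242 - 2194598 = 1659080 - 2194598 = -535518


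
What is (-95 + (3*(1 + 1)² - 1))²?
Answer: 7056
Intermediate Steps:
(-95 + (3*(1 + 1)² - 1))² = (-95 + (3*2² - 1))² = (-95 + (3*4 - 1))² = (-95 + (12 - 1))² = (-95 + 11)² = (-84)² = 7056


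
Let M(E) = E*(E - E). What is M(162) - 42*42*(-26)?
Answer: 45864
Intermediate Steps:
M(E) = 0 (M(E) = E*0 = 0)
M(162) - 42*42*(-26) = 0 - 42*42*(-26) = 0 - 1764*(-26) = 0 - 1*(-45864) = 0 + 45864 = 45864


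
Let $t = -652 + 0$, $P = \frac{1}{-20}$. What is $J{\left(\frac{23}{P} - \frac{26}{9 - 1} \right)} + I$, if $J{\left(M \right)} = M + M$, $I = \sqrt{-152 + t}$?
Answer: $- \frac{1853}{2} + 2 i \sqrt{201} \approx -926.5 + 28.355 i$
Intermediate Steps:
$P = - \frac{1}{20} \approx -0.05$
$t = -652$
$I = 2 i \sqrt{201}$ ($I = \sqrt{-152 - 652} = \sqrt{-804} = 2 i \sqrt{201} \approx 28.355 i$)
$J{\left(M \right)} = 2 M$
$J{\left(\frac{23}{P} - \frac{26}{9 - 1} \right)} + I = 2 \left(\frac{23}{- \frac{1}{20}} - \frac{26}{9 - 1}\right) + 2 i \sqrt{201} = 2 \left(23 \left(-20\right) - \frac{26}{8}\right) + 2 i \sqrt{201} = 2 \left(-460 - \frac{13}{4}\right) + 2 i \sqrt{201} = 2 \left(- \frac{1853}{4}\right) + 2 i \sqrt{201} = - \frac{1853}{2} + 2 i \sqrt{201}$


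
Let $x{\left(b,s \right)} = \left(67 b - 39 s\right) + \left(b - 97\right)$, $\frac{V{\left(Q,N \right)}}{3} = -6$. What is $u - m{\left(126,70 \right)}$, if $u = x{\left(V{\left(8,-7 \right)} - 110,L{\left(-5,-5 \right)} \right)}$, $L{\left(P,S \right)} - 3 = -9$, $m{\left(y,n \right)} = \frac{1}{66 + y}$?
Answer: $- \frac{1644865}{192} \approx -8567.0$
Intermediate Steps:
$V{\left(Q,N \right)} = -18$ ($V{\left(Q,N \right)} = 3 \left(-6\right) = -18$)
$L{\left(P,S \right)} = -6$ ($L{\left(P,S \right)} = 3 - 9 = -6$)
$x{\left(b,s \right)} = -97 - 39 s + 68 b$ ($x{\left(b,s \right)} = \left(- 39 s + 67 b\right) + \left(-97 + b\right) = -97 - 39 s + 68 b$)
$u = -8567$ ($u = -97 - -234 + 68 \left(-18 - 110\right) = -97 + 234 + 68 \left(-128\right) = -97 + 234 - 8704 = -8567$)
$u - m{\left(126,70 \right)} = -8567 - \frac{1}{66 + 126} = -8567 - \frac{1}{192} = - \frac{1644865}{192}$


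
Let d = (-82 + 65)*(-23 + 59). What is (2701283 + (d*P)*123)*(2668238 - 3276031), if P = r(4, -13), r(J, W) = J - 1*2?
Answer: -1550316446683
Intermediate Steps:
r(J, W) = -2 + J (r(J, W) = J - 2 = -2 + J)
P = 2 (P = -2 + 4 = 2)
d = -612 (d = -17*36 = -612)
(2701283 + (d*P)*123)*(2668238 - 3276031) = (2701283 - 612*2*123)*(2668238 - 3276031) = (2701283 - 1224*123)*(-607793) = (2701283 - 150552)*(-607793) = 2550731*(-607793) = -1550316446683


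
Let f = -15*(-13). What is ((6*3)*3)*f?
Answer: 10530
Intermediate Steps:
f = 195
((6*3)*3)*f = ((6*3)*3)*195 = (18*3)*195 = 54*195 = 10530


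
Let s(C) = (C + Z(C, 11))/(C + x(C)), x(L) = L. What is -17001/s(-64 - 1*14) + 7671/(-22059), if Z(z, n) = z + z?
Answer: -83341459/7353 ≈ -11334.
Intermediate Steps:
Z(z, n) = 2*z
s(C) = 3/2 (s(C) = (C + 2*C)/(C + C) = (3*C)/((2*C)) = (3*C)*(1/(2*C)) = 3/2)
-17001/s(-64 - 1*14) + 7671/(-22059) = -17001/3/2 + 7671/(-22059) = -17001*2/3 + 7671*(-1/22059) = -11334 - 2557/7353 = -83341459/7353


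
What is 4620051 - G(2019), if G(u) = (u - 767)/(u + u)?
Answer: 9327882343/2019 ≈ 4.6200e+6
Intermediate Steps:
G(u) = (-767 + u)/(2*u) (G(u) = (-767 + u)/((2*u)) = (-767 + u)*(1/(2*u)) = (-767 + u)/(2*u))
4620051 - G(2019) = 4620051 - (-767 + 2019)/(2*2019) = 4620051 - 1252/(2*2019) = 4620051 - 1*626/2019 = 4620051 - 626/2019 = 9327882343/2019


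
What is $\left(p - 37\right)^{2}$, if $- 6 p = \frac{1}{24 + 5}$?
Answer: $\frac{41460721}{30276} \approx 1369.4$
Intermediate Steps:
$p = - \frac{1}{174}$ ($p = - \frac{1}{6 \left(24 + 5\right)} = - \frac{1}{6 \cdot 29} = \left(- \frac{1}{6}\right) \frac{1}{29} = - \frac{1}{174} \approx -0.0057471$)
$\left(p - 37\right)^{2} = \left(- \frac{1}{174} - 37\right)^{2} = \left(- \frac{6439}{174}\right)^{2} = \frac{41460721}{30276}$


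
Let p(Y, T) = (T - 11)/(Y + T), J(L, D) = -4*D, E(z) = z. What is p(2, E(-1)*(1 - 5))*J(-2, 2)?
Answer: 28/3 ≈ 9.3333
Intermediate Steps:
p(Y, T) = (-11 + T)/(T + Y)
p(2, E(-1)*(1 - 5))*J(-2, 2) = ((-11 - (1 - 5))/(-(1 - 5) + 2))*(-4*2) = ((-11 - 1*(-4))/(-1*(-4) + 2))*(-8) = ((-11 + 4)/(4 + 2))*(-8) = (-7/6)*(-8) = ((⅙)*(-7))*(-8) = -7/6*(-8) = 28/3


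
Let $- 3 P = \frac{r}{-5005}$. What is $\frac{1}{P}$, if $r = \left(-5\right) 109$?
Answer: $- \frac{3003}{109} \approx -27.55$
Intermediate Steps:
$r = -545$
$P = - \frac{109}{3003}$ ($P = - \frac{\left(-545\right) \frac{1}{-5005}}{3} = - \frac{\left(-545\right) \left(- \frac{1}{5005}\right)}{3} = \left(- \frac{1}{3}\right) \frac{109}{1001} = - \frac{109}{3003} \approx -0.036297$)
$\frac{1}{P} = \frac{1}{- \frac{109}{3003}} = - \frac{3003}{109}$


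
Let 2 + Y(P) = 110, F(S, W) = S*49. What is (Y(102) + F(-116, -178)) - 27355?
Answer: -32931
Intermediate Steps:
F(S, W) = 49*S
Y(P) = 108 (Y(P) = -2 + 110 = 108)
(Y(102) + F(-116, -178)) - 27355 = (108 + 49*(-116)) - 27355 = (108 - 5684) - 27355 = -5576 - 27355 = -32931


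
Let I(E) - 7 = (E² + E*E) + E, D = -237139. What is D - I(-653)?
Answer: -1089311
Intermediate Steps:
I(E) = 7 + E + 2*E² (I(E) = 7 + ((E² + E*E) + E) = 7 + ((E² + E²) + E) = 7 + (2*E² + E) = 7 + (E + 2*E²) = 7 + E + 2*E²)
D - I(-653) = -237139 - (7 - 653 + 2*(-653)²) = -237139 - (7 - 653 + 2*426409) = -237139 - (7 - 653 + 852818) = -237139 - 1*852172 = -237139 - 852172 = -1089311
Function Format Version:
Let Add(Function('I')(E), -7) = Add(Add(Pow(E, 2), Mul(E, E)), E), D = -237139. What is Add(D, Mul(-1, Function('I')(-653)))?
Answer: -1089311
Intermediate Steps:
Function('I')(E) = Add(7, E, Mul(2, Pow(E, 2))) (Function('I')(E) = Add(7, Add(Add(Pow(E, 2), Mul(E, E)), E)) = Add(7, Add(Add(Pow(E, 2), Pow(E, 2)), E)) = Add(7, Add(Mul(2, Pow(E, 2)), E)) = Add(7, Add(E, Mul(2, Pow(E, 2)))) = Add(7, E, Mul(2, Pow(E, 2))))
Add(D, Mul(-1, Function('I')(-653))) = Add(-237139, Mul(-1, Add(7, -653, Mul(2, Pow(-653, 2))))) = Add(-237139, Mul(-1, Add(7, -653, Mul(2, 426409)))) = Add(-237139, Mul(-1, Add(7, -653, 852818))) = Add(-237139, Mul(-1, 852172)) = Add(-237139, -852172) = -1089311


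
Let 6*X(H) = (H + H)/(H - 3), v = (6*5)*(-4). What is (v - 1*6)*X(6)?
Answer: -84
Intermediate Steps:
v = -120 (v = 30*(-4) = -120)
X(H) = H/(3*(-3 + H)) (X(H) = ((H + H)/(H - 3))/6 = ((2*H)/(-3 + H))/6 = (2*H/(-3 + H))/6 = H/(3*(-3 + H)))
(v - 1*6)*X(6) = (-120 - 1*6)*((⅓)*6/(-3 + 6)) = (-120 - 6)*((⅓)*6/3) = -42*6/3 = -126*⅔ = -84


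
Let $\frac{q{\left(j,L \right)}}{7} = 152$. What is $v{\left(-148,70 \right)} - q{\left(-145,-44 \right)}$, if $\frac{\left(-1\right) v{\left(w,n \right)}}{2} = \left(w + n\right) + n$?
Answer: $-1048$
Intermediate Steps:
$q{\left(j,L \right)} = 1064$ ($q{\left(j,L \right)} = 7 \cdot 152 = 1064$)
$v{\left(w,n \right)} = - 4 n - 2 w$ ($v{\left(w,n \right)} = - 2 \left(\left(w + n\right) + n\right) = - 2 \left(\left(n + w\right) + n\right) = - 2 \left(w + 2 n\right) = - 4 n - 2 w$)
$v{\left(-148,70 \right)} - q{\left(-145,-44 \right)} = \left(\left(-4\right) 70 - -296\right) - 1064 = \left(-280 + 296\right) - 1064 = 16 - 1064 = -1048$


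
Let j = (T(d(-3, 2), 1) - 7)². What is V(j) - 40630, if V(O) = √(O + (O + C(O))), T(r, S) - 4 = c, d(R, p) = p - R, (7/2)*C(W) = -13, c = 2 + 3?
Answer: -40630 + √210/7 ≈ -40628.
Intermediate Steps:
c = 5
C(W) = -26/7 (C(W) = (2/7)*(-13) = -26/7)
T(r, S) = 9 (T(r, S) = 4 + 5 = 9)
j = 4 (j = (9 - 7)² = 2² = 4)
V(O) = √(-26/7 + 2*O) (V(O) = √(O + (O - 26/7)) = √(O + (-26/7 + O)) = √(-26/7 + 2*O))
V(j) - 40630 = √(-182 + 98*4)/7 - 40630 = √(-182 + 392)/7 - 40630 = √210/7 - 40630 = -40630 + √210/7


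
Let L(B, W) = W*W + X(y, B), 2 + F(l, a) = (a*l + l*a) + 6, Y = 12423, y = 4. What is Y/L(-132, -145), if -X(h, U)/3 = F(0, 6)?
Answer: 12423/21013 ≈ 0.59121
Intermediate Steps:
F(l, a) = 4 + 2*a*l (F(l, a) = -2 + ((a*l + l*a) + 6) = -2 + ((a*l + a*l) + 6) = -2 + (2*a*l + 6) = -2 + (6 + 2*a*l) = 4 + 2*a*l)
X(h, U) = -12 (X(h, U) = -3*(4 + 2*6*0) = -3*(4 + 0) = -3*4 = -12)
L(B, W) = -12 + W² (L(B, W) = W*W - 12 = W² - 12 = -12 + W²)
Y/L(-132, -145) = 12423/(-12 + (-145)²) = 12423/(-12 + 21025) = 12423/21013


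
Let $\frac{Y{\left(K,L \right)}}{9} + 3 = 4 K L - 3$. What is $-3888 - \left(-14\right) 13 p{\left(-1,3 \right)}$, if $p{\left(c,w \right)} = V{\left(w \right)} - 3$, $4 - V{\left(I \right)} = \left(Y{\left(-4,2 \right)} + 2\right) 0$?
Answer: $-3706$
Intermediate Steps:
$Y{\left(K,L \right)} = -54 + 36 K L$ ($Y{\left(K,L \right)} = -27 + 9 \left(4 K L - 3\right) = -27 + 9 \left(-3 + 4 K L\right) = -27 + \left(-27 + 36 K L\right) = -54 + 36 K L$)
$V{\left(I \right)} = 4$ ($V{\left(I \right)} = 4 - \left(\left(-54 + 36 \left(-4\right) 2\right) + 2\right) 0 = 4 - \left(\left(-54 - 288\right) + 2\right) 0 = 4 - \left(-342 + 2\right) 0 = 4 - \left(-340\right) 0 = 4 - 0 = 4 + 0 = 4$)
$p{\left(c,w \right)} = 1$ ($p{\left(c,w \right)} = 4 - 3 = 1$)
$-3888 - \left(-14\right) 13 p{\left(-1,3 \right)} = -3888 - \left(-14\right) 13 \cdot 1 = -3888 - \left(-182\right) 1 = -3888 - -182 = -3888 + 182 = -3706$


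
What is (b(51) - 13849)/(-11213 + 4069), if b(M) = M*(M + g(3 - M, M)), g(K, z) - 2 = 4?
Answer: 5471/3572 ≈ 1.5316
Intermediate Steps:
g(K, z) = 6 (g(K, z) = 2 + 4 = 6)
b(M) = M*(6 + M) (b(M) = M*(M + 6) = M*(6 + M))
(b(51) - 13849)/(-11213 + 4069) = (51*(6 + 51) - 13849)/(-11213 + 4069) = (51*57 - 13849)/(-7144) = (2907 - 13849)*(-1/7144) = -10942*(-1/7144) = 5471/3572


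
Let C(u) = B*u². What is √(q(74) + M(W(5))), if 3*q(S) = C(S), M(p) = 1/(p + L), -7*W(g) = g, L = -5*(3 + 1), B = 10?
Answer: √3453977865/435 ≈ 135.10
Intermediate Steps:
L = -20 (L = -5*4 = -20)
W(g) = -g/7
C(u) = 10*u²
M(p) = 1/(-20 + p) (M(p) = 1/(p - 20) = 1/(-20 + p))
q(S) = 10*S²/3 (q(S) = (10*S²)/3 = 10*S²/3)
√(q(74) + M(W(5))) = √((10/3)*74² + 1/(-20 - ⅐*5)) = √((10/3)*5476 + 1/(-20 - 5/7)) = √(54760/3 + 1/(-145/7)) = √(54760/3 - 7/145) = √(7940179/435) = √3453977865/435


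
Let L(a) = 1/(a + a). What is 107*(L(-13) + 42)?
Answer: 116737/26 ≈ 4489.9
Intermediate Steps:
L(a) = 1/(2*a)
107*(L(-13) + 42) = 107*((½)/(-13) + 42) = 107*((½)*(-1/13) + 42) = 107*(-1/26 + 42) = 107*(1091/26) = 116737/26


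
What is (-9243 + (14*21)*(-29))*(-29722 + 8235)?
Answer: 381802503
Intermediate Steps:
(-9243 + (14*21)*(-29))*(-29722 + 8235) = (-9243 + 294*(-29))*(-21487) = (-9243 - 8526)*(-21487) = -17769*(-21487) = 381802503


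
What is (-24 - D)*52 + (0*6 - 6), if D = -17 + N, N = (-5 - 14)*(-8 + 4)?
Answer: -4322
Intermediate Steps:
N = 76 (N = -19*(-4) = 76)
D = 59 (D = -17 + 76 = 59)
(-24 - D)*52 + (0*6 - 6) = (-24 - 1*59)*52 + (0*6 - 6) = (-24 - 59)*52 + (0 - 6) = -83*52 - 6 = -4316 - 6 = -4322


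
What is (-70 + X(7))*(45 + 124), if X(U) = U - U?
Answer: -11830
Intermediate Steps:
X(U) = 0
(-70 + X(7))*(45 + 124) = (-70 + 0)*(45 + 124) = -70*169 = -11830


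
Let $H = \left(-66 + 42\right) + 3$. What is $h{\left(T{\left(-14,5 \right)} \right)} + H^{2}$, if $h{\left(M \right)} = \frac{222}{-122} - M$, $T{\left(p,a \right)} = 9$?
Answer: $\frac{26241}{61} \approx 430.18$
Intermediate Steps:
$h{\left(M \right)} = - \frac{111}{61} - M$ ($h{\left(M \right)} = 222 \left(- \frac{1}{122}\right) - M = - \frac{111}{61} - M$)
$H = -21$ ($H = -24 + 3 = -21$)
$h{\left(T{\left(-14,5 \right)} \right)} + H^{2} = \left(- \frac{111}{61} - 9\right) + \left(-21\right)^{2} = \left(- \frac{111}{61} - 9\right) + 441 = - \frac{660}{61} + 441 = \frac{26241}{61}$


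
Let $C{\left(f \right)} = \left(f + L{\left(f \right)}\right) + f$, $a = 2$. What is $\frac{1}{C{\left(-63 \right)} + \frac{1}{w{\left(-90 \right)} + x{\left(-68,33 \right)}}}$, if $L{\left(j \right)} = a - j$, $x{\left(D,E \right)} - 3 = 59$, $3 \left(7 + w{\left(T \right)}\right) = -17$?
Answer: $- \frac{148}{9025} \approx -0.016399$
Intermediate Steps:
$w{\left(T \right)} = - \frac{38}{3}$ ($w{\left(T \right)} = -7 + \frac{1}{3} \left(-17\right) = -7 - \frac{17}{3} = - \frac{38}{3}$)
$x{\left(D,E \right)} = 62$ ($x{\left(D,E \right)} = 3 + 59 = 62$)
$L{\left(j \right)} = 2 - j$
$C{\left(f \right)} = 2 + f$ ($C{\left(f \right)} = \left(f - \left(-2 + f\right)\right) + f = 2 + f$)
$\frac{1}{C{\left(-63 \right)} + \frac{1}{w{\left(-90 \right)} + x{\left(-68,33 \right)}}} = \frac{1}{\left(2 - 63\right) + \frac{1}{- \frac{38}{3} + 62}} = \frac{1}{-61 + \frac{1}{\frac{148}{3}}} = \frac{1}{-61 + \frac{3}{148}} = \frac{1}{- \frac{9025}{148}} = - \frac{148}{9025}$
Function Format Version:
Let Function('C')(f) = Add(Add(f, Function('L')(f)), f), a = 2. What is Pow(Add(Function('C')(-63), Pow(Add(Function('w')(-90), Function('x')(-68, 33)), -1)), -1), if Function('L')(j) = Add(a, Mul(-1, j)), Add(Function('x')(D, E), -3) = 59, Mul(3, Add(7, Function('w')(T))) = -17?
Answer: Rational(-148, 9025) ≈ -0.016399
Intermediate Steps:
Function('w')(T) = Rational(-38, 3) (Function('w')(T) = Add(-7, Mul(Rational(1, 3), -17)) = Add(-7, Rational(-17, 3)) = Rational(-38, 3))
Function('x')(D, E) = 62 (Function('x')(D, E) = Add(3, 59) = 62)
Function('L')(j) = Add(2, Mul(-1, j))
Function('C')(f) = Add(2, f) (Function('C')(f) = Add(Add(f, Add(2, Mul(-1, f))), f) = Add(2, f))
Pow(Add(Function('C')(-63), Pow(Add(Function('w')(-90), Function('x')(-68, 33)), -1)), -1) = Pow(Add(Add(2, -63), Pow(Add(Rational(-38, 3), 62), -1)), -1) = Pow(Add(-61, Pow(Rational(148, 3), -1)), -1) = Pow(Add(-61, Rational(3, 148)), -1) = Pow(Rational(-9025, 148), -1) = Rational(-148, 9025)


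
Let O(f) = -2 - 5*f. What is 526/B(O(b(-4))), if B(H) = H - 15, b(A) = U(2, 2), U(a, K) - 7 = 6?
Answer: -263/41 ≈ -6.4146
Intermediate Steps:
U(a, K) = 13 (U(a, K) = 7 + 6 = 13)
b(A) = 13
B(H) = -15 + H
526/B(O(b(-4))) = 526/(-15 + (-2 - 5*13)) = 526/(-15 + (-2 - 65)) = 526/(-15 - 67) = 526/(-82) = 526*(-1/82) = -263/41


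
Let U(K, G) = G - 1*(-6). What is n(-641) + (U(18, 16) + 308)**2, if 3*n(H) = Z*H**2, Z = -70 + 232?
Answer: 22296474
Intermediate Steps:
U(K, G) = 6 + G (U(K, G) = G + 6 = 6 + G)
Z = 162
n(H) = 54*H**2 (n(H) = (162*H**2)/3 = 54*H**2)
n(-641) + (U(18, 16) + 308)**2 = 54*(-641)**2 + ((6 + 16) + 308)**2 = 54*410881 + (22 + 308)**2 = 22187574 + 330**2 = 22187574 + 108900 = 22296474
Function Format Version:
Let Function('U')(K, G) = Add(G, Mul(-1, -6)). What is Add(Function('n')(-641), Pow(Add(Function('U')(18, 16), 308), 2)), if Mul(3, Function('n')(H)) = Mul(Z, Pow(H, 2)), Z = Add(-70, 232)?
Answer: 22296474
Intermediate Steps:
Function('U')(K, G) = Add(6, G) (Function('U')(K, G) = Add(G, 6) = Add(6, G))
Z = 162
Function('n')(H) = Mul(54, Pow(H, 2)) (Function('n')(H) = Mul(Rational(1, 3), Mul(162, Pow(H, 2))) = Mul(54, Pow(H, 2)))
Add(Function('n')(-641), Pow(Add(Function('U')(18, 16), 308), 2)) = Add(Mul(54, Pow(-641, 2)), Pow(Add(Add(6, 16), 308), 2)) = Add(Mul(54, 410881), Pow(Add(22, 308), 2)) = Add(22187574, Pow(330, 2)) = Add(22187574, 108900) = 22296474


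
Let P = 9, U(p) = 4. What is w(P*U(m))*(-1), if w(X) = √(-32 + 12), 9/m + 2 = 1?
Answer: -2*I*√5 ≈ -4.4721*I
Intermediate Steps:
m = -9 (m = 9/(-2 + 1) = 9/(-1) = 9*(-1) = -9)
w(X) = 2*I*√5 (w(X) = √(-20) = 2*I*√5)
w(P*U(m))*(-1) = (2*I*√5)*(-1) = -2*I*√5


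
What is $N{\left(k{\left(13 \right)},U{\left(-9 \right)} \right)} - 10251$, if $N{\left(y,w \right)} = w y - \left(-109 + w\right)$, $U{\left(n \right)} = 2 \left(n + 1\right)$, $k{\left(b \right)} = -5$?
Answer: $-10046$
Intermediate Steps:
$U{\left(n \right)} = 2 + 2 n$ ($U{\left(n \right)} = 2 \left(1 + n\right) = 2 + 2 n$)
$N{\left(y,w \right)} = 109 - w + w y$
$N{\left(k{\left(13 \right)},U{\left(-9 \right)} \right)} - 10251 = \left(109 - \left(2 + 2 \left(-9\right)\right) + \left(2 + 2 \left(-9\right)\right) \left(-5\right)\right) - 10251 = \left(109 - \left(2 - 18\right) + \left(2 - 18\right) \left(-5\right)\right) - 10251 = \left(109 - -16 - -80\right) - 10251 = \left(109 + 16 + 80\right) - 10251 = 205 - 10251 = -10046$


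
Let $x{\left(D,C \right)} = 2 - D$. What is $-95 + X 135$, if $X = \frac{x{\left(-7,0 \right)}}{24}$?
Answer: $- \frac{355}{8} \approx -44.375$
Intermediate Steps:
$X = \frac{3}{8}$ ($X = \frac{2 - -7}{24} = \left(2 + 7\right) \frac{1}{24} = 9 \cdot \frac{1}{24} = \frac{3}{8} \approx 0.375$)
$-95 + X 135 = -95 + \frac{3}{8} \cdot 135 = -95 + \frac{405}{8} = - \frac{355}{8}$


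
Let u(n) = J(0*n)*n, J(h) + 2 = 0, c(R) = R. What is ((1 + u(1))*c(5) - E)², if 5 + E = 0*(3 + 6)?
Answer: 0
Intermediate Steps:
E = -5 (E = -5 + 0*(3 + 6) = -5 + 0*9 = -5 + 0 = -5)
J(h) = -2 (J(h) = -2 + 0 = -2)
u(n) = -2*n
((1 + u(1))*c(5) - E)² = ((1 - 2*1)*5 - 1*(-5))² = ((1 - 2)*5 + 5)² = (-1*5 + 5)² = (-5 + 5)² = 0² = 0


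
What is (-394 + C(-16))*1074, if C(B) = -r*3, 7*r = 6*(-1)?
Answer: -2942760/7 ≈ -4.2039e+5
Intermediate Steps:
r = -6/7 (r = (6*(-1))/7 = (1/7)*(-6) = -6/7 ≈ -0.85714)
C(B) = 18/7 (C(B) = -1*(-6/7)*3 = (6/7)*3 = 18/7)
(-394 + C(-16))*1074 = (-394 + 18/7)*1074 = -2740/7*1074 = -2942760/7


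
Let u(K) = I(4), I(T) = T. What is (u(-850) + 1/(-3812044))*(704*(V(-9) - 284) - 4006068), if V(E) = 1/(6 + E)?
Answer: -16034365820275/953011 ≈ -1.6825e+7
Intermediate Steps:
u(K) = 4
(u(-850) + 1/(-3812044))*(704*(V(-9) - 284) - 4006068) = (4 + 1/(-3812044))*(704*(1/(6 - 9) - 284) - 4006068) = (4 - 1/3812044)*(704*(1/(-3) - 284) - 4006068) = 15248175*(704*(-1/3 - 284) - 4006068)/3812044 = 15248175*(704*(-853/3) - 4006068)/3812044 = 15248175*(-600512/3 - 4006068)/3812044 = (15248175/3812044)*(-12618716/3) = -16034365820275/953011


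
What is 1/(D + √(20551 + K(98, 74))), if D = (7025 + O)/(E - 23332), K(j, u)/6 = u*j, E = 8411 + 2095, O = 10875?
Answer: 57396350/2634611287347 + 41126569*√64063/2634611287347 ≈ 0.0039728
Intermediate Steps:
E = 10506
K(j, u) = 6*j*u (K(j, u) = 6*(u*j) = 6*(j*u) = 6*j*u)
D = -8950/6413 (D = (7025 + 10875)/(10506 - 23332) = 17900/(-12826) = 17900*(-1/12826) = -8950/6413 ≈ -1.3956)
1/(D + √(20551 + K(98, 74))) = 1/(-8950/6413 + √(20551 + 6*98*74)) = 1/(-8950/6413 + √(20551 + 43512)) = 1/(-8950/6413 + √64063)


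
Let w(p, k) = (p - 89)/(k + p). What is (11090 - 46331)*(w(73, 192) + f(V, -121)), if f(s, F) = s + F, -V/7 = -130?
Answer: -7367800629/265 ≈ -2.7803e+7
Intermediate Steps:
V = 910 (V = -7*(-130) = 910)
f(s, F) = F + s
w(p, k) = (-89 + p)/(k + p)
(11090 - 46331)*(w(73, 192) + f(V, -121)) = (11090 - 46331)*((-89 + 73)/(192 + 73) + (-121 + 910)) = -35241*(-16/265 + 789) = -35241*209069/265 = -7367800629/265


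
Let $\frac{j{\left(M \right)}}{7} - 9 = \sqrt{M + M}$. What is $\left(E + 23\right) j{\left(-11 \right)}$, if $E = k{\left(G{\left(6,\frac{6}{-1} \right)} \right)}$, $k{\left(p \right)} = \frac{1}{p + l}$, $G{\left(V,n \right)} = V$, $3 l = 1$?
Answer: $\frac{27720}{19} + \frac{3080 i \sqrt{22}}{19} \approx 1458.9 + 760.34 i$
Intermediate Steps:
$l = \frac{1}{3}$ ($l = \frac{1}{3} \cdot 1 = \frac{1}{3} \approx 0.33333$)
$j{\left(M \right)} = 63 + 7 \sqrt{2} \sqrt{M}$ ($j{\left(M \right)} = 63 + 7 \sqrt{M + M} = 63 + 7 \sqrt{2 M} = 63 + 7 \sqrt{2} \sqrt{M}$)
$k{\left(p \right)} = \frac{1}{\frac{1}{3} + p}$ ($k{\left(p \right)} = \frac{1}{p + \frac{1}{3}} = \frac{1}{\frac{1}{3} + p}$)
$E = \frac{3}{19}$ ($E = \frac{3}{1 + 3 \cdot 6} = \frac{3}{1 + 18} = \frac{3}{19} \approx 0.15789$)
$\left(E + 23\right) j{\left(-11 \right)} = \left(\frac{3}{19} + 23\right) \left(63 + 7 \sqrt{2} \sqrt{-11}\right) = \frac{440 \left(63 + 7 \sqrt{2} i \sqrt{11}\right)}{19} = \frac{440 \left(63 + 7 i \sqrt{22}\right)}{19} = \frac{27720}{19} + \frac{3080 i \sqrt{22}}{19}$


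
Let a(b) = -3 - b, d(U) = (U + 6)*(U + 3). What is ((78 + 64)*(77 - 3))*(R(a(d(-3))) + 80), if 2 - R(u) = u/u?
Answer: 851148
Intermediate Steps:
d(U) = (3 + U)*(6 + U) (d(U) = (6 + U)*(3 + U) = (3 + U)*(6 + U))
R(u) = 1 (R(u) = 2 - u/u = 2 - 1*1 = 2 - 1 = 1)
((78 + 64)*(77 - 3))*(R(a(d(-3))) + 80) = ((78 + 64)*(77 - 3))*(1 + 80) = (142*74)*81 = 10508*81 = 851148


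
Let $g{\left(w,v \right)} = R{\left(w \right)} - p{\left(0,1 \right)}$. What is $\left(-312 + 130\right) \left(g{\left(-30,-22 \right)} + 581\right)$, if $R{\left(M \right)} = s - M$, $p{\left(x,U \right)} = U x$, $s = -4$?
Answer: $-110474$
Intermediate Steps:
$R{\left(M \right)} = -4 - M$
$g{\left(w,v \right)} = -4 - w$ ($g{\left(w,v \right)} = \left(-4 - w\right) - 1 \cdot 0 = \left(-4 - w\right) - 0 = \left(-4 - w\right) + 0 = -4 - w$)
$\left(-312 + 130\right) \left(g{\left(-30,-22 \right)} + 581\right) = \left(-312 + 130\right) \left(\left(-4 - -30\right) + 581\right) = - 182 \left(\left(-4 + 30\right) + 581\right) = - 182 \left(26 + 581\right) = \left(-182\right) 607 = -110474$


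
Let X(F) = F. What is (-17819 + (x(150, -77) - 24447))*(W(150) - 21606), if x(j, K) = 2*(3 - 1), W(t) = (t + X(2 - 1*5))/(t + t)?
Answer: 45654603181/50 ≈ 9.1309e+8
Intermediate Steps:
W(t) = (-3 + t)/(2*t) (W(t) = (t + (2 - 1*5))/(t + t) = (t + (2 - 5))/((2*t)) = (t - 3)*(1/(2*t)) = (-3 + t)*(1/(2*t)) = (-3 + t)/(2*t))
x(j, K) = 4 (x(j, K) = 2*2 = 4)
(-17819 + (x(150, -77) - 24447))*(W(150) - 21606) = (-17819 + (4 - 24447))*((½)*(-3 + 150)/150 - 21606) = (-17819 - 24443)*((½)*(1/150)*147 - 21606) = -42262*(49/100 - 21606) = -42262*(-2160551/100) = 45654603181/50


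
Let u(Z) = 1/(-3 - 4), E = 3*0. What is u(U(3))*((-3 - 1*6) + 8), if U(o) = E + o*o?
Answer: ⅐ ≈ 0.14286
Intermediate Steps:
E = 0
U(o) = o² (U(o) = 0 + o*o = 0 + o² = o²)
u(Z) = -⅐ (u(Z) = 1/(-7) = -⅐)
u(U(3))*((-3 - 1*6) + 8) = -((-3 - 1*6) + 8)/7 = -((-3 - 6) + 8)/7 = -(-9 + 8)/7 = -⅐*(-1) = ⅐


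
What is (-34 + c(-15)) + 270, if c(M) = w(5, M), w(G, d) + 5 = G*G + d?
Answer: 241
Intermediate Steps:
w(G, d) = -5 + d + G² (w(G, d) = -5 + (G*G + d) = -5 + (G² + d) = -5 + (d + G²) = -5 + d + G²)
c(M) = 20 + M (c(M) = -5 + M + 5² = -5 + M + 25 = 20 + M)
(-34 + c(-15)) + 270 = (-34 + (20 - 15)) + 270 = (-34 + 5) + 270 = -29 + 270 = 241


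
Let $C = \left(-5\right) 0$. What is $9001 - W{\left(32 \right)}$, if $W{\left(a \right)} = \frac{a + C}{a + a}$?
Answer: $\frac{18001}{2} \approx 9000.5$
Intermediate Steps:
$C = 0$
$W{\left(a \right)} = \frac{1}{2}$ ($W{\left(a \right)} = \frac{a + 0}{a + a} = \frac{a}{2 a} = a \frac{1}{2 a} = \frac{1}{2}$)
$9001 - W{\left(32 \right)} = 9001 - \frac{1}{2} = \frac{18001}{2}$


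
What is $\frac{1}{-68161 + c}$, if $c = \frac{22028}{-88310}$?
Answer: $- \frac{44155}{3009659969} \approx -1.4671 \cdot 10^{-5}$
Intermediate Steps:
$c = - \frac{11014}{44155}$ ($c = 22028 \left(- \frac{1}{88310}\right) = - \frac{11014}{44155} \approx -0.24944$)
$\frac{1}{-68161 + c} = \frac{1}{-68161 - \frac{11014}{44155}} = \frac{1}{- \frac{3009659969}{44155}} = - \frac{44155}{3009659969}$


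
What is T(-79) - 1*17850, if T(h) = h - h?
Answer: -17850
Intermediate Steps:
T(h) = 0
T(-79) - 1*17850 = 0 - 1*17850 = 0 - 17850 = -17850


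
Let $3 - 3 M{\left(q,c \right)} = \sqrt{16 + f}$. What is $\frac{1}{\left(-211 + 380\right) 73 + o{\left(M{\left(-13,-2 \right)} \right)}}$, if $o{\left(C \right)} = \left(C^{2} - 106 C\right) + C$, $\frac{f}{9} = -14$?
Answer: $- \frac{9 i}{- 109987 i + 309 \sqrt{110}} \approx 8.1757 \cdot 10^{-5} - 2.409 \cdot 10^{-6} i$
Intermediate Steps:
$f = -126$ ($f = 9 \left(-14\right) = -126$)
$M{\left(q,c \right)} = 1 - \frac{i \sqrt{110}}{3}$ ($M{\left(q,c \right)} = 1 - \frac{\sqrt{16 - 126}}{3} = 1 - \frac{\sqrt{-110}}{3} = 1 - \frac{i \sqrt{110}}{3}$)
$o{\left(C \right)} = C^{2} - 105 C$
$\frac{1}{\left(-211 + 380\right) 73 + o{\left(M{\left(-13,-2 \right)} \right)}} = \frac{1}{\left(-211 + 380\right) 73 + \left(1 - \frac{i \sqrt{110}}{3}\right) \left(-105 + \left(1 - \frac{i \sqrt{110}}{3}\right)\right)} = \frac{1}{169 \cdot 73 + \left(1 - \frac{i \sqrt{110}}{3}\right) \left(-104 - \frac{i \sqrt{110}}{3}\right)} = \frac{1}{12337 + \left(1 - \frac{i \sqrt{110}}{3}\right) \left(-104 - \frac{i \sqrt{110}}{3}\right)}$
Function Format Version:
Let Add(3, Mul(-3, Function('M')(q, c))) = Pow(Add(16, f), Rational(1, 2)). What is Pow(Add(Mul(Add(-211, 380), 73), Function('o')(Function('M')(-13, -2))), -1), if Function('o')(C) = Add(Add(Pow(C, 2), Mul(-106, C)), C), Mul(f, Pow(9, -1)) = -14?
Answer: Mul(-9, I, Pow(Add(Mul(-109987, I), Mul(309, Pow(110, Rational(1, 2)))), -1)) ≈ Add(8.1757e-5, Mul(-2.4090e-6, I))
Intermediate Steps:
f = -126 (f = Mul(9, -14) = -126)
Function('M')(q, c) = Add(1, Mul(Rational(-1, 3), I, Pow(110, Rational(1, 2)))) (Function('M')(q, c) = Add(1, Mul(Rational(-1, 3), Pow(Add(16, -126), Rational(1, 2)))) = Add(1, Mul(Rational(-1, 3), Pow(-110, Rational(1, 2)))) = Add(1, Mul(Rational(-1, 3), Mul(I, Pow(110, Rational(1, 2))))) = Add(1, Mul(Rational(-1, 3), I, Pow(110, Rational(1, 2)))))
Function('o')(C) = Add(Pow(C, 2), Mul(-105, C))
Pow(Add(Mul(Add(-211, 380), 73), Function('o')(Function('M')(-13, -2))), -1) = Pow(Add(Mul(Add(-211, 380), 73), Mul(Add(1, Mul(Rational(-1, 3), I, Pow(110, Rational(1, 2)))), Add(-105, Add(1, Mul(Rational(-1, 3), I, Pow(110, Rational(1, 2))))))), -1) = Pow(Add(Mul(169, 73), Mul(Add(1, Mul(Rational(-1, 3), I, Pow(110, Rational(1, 2)))), Add(-104, Mul(Rational(-1, 3), I, Pow(110, Rational(1, 2)))))), -1) = Pow(Add(12337, Mul(Add(1, Mul(Rational(-1, 3), I, Pow(110, Rational(1, 2)))), Add(-104, Mul(Rational(-1, 3), I, Pow(110, Rational(1, 2)))))), -1)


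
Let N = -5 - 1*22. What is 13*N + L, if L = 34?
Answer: -317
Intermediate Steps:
N = -27 (N = -5 - 22 = -27)
13*N + L = 13*(-27) + 34 = -351 + 34 = -317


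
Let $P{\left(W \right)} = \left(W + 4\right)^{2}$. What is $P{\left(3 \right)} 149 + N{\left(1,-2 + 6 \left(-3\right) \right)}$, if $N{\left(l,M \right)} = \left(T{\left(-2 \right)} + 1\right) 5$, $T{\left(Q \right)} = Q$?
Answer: $7296$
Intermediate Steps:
$N{\left(l,M \right)} = -5$ ($N{\left(l,M \right)} = \left(-2 + 1\right) 5 = \left(-1\right) 5 = -5$)
$P{\left(W \right)} = \left(4 + W\right)^{2}$
$P{\left(3 \right)} 149 + N{\left(1,-2 + 6 \left(-3\right) \right)} = \left(4 + 3\right)^{2} \cdot 149 - 5 = 7^{2} \cdot 149 - 5 = 49 \cdot 149 - 5 = 7301 - 5 = 7296$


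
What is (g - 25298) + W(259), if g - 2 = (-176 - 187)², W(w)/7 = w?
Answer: 108286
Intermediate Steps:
W(w) = 7*w
g = 131771 (g = 2 + (-176 - 187)² = 2 + (-363)² = 2 + 131769 = 131771)
(g - 25298) + W(259) = (131771 - 25298) + 7*259 = 106473 + 1813 = 108286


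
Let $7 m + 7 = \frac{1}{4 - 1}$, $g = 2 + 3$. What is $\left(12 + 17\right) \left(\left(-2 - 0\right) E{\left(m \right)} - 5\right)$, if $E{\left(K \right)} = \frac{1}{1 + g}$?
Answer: $- \frac{464}{3} \approx -154.67$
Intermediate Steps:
$g = 5$
$m = - \frac{20}{21}$ ($m = -1 + \frac{1}{7 \left(4 - 1\right)} = -1 + \frac{1}{7 \cdot 3} = -1 + \frac{1}{7} \cdot \frac{1}{3} = -1 + \frac{1}{21} = - \frac{20}{21} \approx -0.95238$)
$E{\left(K \right)} = \frac{1}{6}$ ($E{\left(K \right)} = \frac{1}{1 + 5} = \frac{1}{6}$)
$\left(12 + 17\right) \left(\left(-2 - 0\right) E{\left(m \right)} - 5\right) = \left(12 + 17\right) \left(\left(-2 - 0\right) \frac{1}{6} - 5\right) = 29 \left(\left(-2 + 0\right) \frac{1}{6} - 5\right) = 29 \left(\left(-2\right) \frac{1}{6} - 5\right) = 29 \left(- \frac{1}{3} - 5\right) = 29 \left(- \frac{16}{3}\right) = - \frac{464}{3}$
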